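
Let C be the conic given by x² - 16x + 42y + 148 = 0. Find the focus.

Only x is squared. Complete the square in x: (x - 8)² = -42(y + 2).
Vertex (8, -2); 4p = -42 so p = -21/2. Opens down.
Focus is p units from the vertex along the axis: (h, k + p).

(8, -25/2)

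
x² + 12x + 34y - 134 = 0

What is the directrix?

y = 27/2

Only x is squared. Complete the square in x: (x + 6)² = -34(y - 5).
Vertex (-6, 5); 4p = -34 so p = -17/2. Opens down.
Directrix is the horizontal line y = k − p = 5 − (-17/2) = 27/2.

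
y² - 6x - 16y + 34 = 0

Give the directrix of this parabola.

Only y is squared. Complete the square in y: (y - 8)² = 6(x + 5).
Vertex (-5, 8); 4p = 6 so p = 3/2. Opens right.
Directrix is the vertical line x = h − p = -5 − (3/2) = -13/2.

x = -13/2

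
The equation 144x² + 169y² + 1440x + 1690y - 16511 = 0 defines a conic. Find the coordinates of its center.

(-5, -5)

Group: 144(x² + 10x) + 169(y² + 10y) = 16511
144(x + 5)² + 169(y + 5)² = 16511 + 3600 + 4225 = 24336
Dividing both sides by 24336: (x + 5)²/169 + (y + 5)²/144 = 1
Ellipse with center (-5, -5).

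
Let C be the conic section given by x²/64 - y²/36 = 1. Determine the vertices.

Center (0, 0). The positive term is the x-term, so the transverse axis is horizontal; a² = 64, b² = 36.
a = 8. Vertices at (h ± a, k).

(-8, 0) and (8, 0)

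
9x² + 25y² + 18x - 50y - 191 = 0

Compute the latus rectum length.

Group the x- and y-terms: 9(x² + 2x) + 25(y² - 2y) = 191
Complete the square: 9(x + 1)² + 25(y - 1)² = 191 + 9 + 25 = 225
Dividing both sides by 225: (x + 1)²/25 + (y - 1)²/9 = 1
Ellipse, center (-1, 1), major axis horizontal; a² = 25, b² = 9.
Latus rectum length = 2b²/a = 2·9/5 = 18/5.

18/5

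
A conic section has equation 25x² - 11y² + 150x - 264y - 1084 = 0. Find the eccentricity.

Collect terms: 25(x² + 6x) -11(y² + 24y) = 1084
25(x + 3)² -11(y + 12)² = 1084 + 225 - 1584 = -275
Divide through by -275 to get (y + 12)²/25 - (x + 3)²/11 = 1.
Hyperbola, center (-3, -12), transverse axis vertical; a² = 25, b² = 11.
c² = a² + b² = 36, so c = 6.
e = c/a = 6/5.

e = 6/5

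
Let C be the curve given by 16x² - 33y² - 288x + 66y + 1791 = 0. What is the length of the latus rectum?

Group: 16(x² - 18x) -33(y² - 2y) = -1791
Complete the square in x and y: 16(x - 9)² -33(y - 1)² = -1791 + 1296 - 33 = -528
Divide by -528: (y - 1)²/16 - (x - 9)²/33 = 1
Hyperbola, center (9, 1), transverse axis vertical; a² = 16, b² = 33.
Latus rectum length = 2b²/a = 2·33/4 = 33/2.

33/2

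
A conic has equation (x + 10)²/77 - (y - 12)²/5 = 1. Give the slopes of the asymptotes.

Center (-10, 12). The positive term is the x-term, so the transverse axis is horizontal; a² = 77, b² = 5.
For a horizontal hyperbola the asymptotes have slope ±b/a.
Here that is ±√5/√77 = ±√385/77.

√385/77 and -√385/77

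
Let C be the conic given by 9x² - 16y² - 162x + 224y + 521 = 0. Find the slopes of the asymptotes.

9(x² - 18x) -16(y² - 14y) = -521
9(x - 9)² -16(y - 7)² = -521 + 729 - 784 = -576
Divide through by -576 to get (y - 7)²/36 - (x - 9)²/64 = 1.
Hyperbola, center (9, 7), transverse axis vertical; a² = 36, b² = 64.
For a vertical hyperbola the asymptotes have slope ±a/b.
Here that is ±6/8 = ±3/4.

3/4 and -3/4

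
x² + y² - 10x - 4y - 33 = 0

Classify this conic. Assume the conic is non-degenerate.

No xy term. Coefficients of x² and y² are A = 1, C = 1.
A = C (same sign) ⇒ circle.

circle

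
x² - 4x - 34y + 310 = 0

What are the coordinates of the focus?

Only x is squared. Complete the square in x: (x - 2)² = 34(y - 9).
Vertex (2, 9); 4p = 34 so p = 17/2. Opens up.
Focus is p units from the vertex along the axis: (h, k + p).

(2, 35/2)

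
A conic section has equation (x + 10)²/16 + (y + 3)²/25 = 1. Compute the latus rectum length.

32/5

Center (-10, -3). The larger denominator 25 sits under the y-term, so the major axis is vertical; a² = 25, b² = 16.
Latus rectum length = 2b²/a = 2·16/5 = 32/5.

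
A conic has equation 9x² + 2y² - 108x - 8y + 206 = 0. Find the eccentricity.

9(x² - 12x) + 2(y² - 4y) = -206
Complete the square: 9(x - 6)² + 2(y - 2)² = -206 + 324 + 8 = 126
Divide by 126: (x - 6)²/14 + (y - 2)²/63 = 1
Ellipse, center (6, 2), major axis vertical; a² = 63, b² = 14.
c² = a² - b² = 49, so c = 7.
e = c/a = 7/3√7 = √7/3.

e = √7/3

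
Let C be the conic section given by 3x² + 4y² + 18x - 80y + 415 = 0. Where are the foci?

(-4, 10) and (-2, 10)

Collect terms: 3(x² + 6x) + 4(y² - 20y) = -415
Complete the square in x and y: 3(x + 3)² + 4(y - 10)² = -415 + 27 + 400 = 12
Divide through by 12 to get (x + 3)²/4 + (y - 10)²/3 = 1.
Ellipse, center (-3, 10), major axis horizontal; a² = 4, b² = 3.
c² = a² - b² = 4 - 3 = 1, so c = 1.
Foci lie on the horizontal axis through the center: (h ± c, k).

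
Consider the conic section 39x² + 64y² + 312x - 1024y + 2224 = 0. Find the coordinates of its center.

Rearranging, 39(x² + 8x) + 64(y² - 16y) = -2224.
Completing the square gives 39(x + 4)² + 64(y - 8)² = -2224 + 624 + 4096 = 2496.
Dividing both sides by 2496: (x + 4)²/64 + (y - 8)²/39 = 1
Ellipse with center (-4, 8).

(-4, 8)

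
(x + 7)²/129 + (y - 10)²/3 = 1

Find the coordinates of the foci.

(-7 - 3√14, 10) and (-7 + 3√14, 10)

Center (-7, 10). The larger denominator 129 sits under the x-term, so the major axis is horizontal; a² = 129, b² = 3.
c² = a² - b² = 129 - 3 = 126, so c = 3√14.
Foci lie on the horizontal axis through the center: (h ± c, k).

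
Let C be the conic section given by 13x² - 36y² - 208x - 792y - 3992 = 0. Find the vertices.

(2, -11) and (14, -11)

Rearranging, 13(x² - 16x) -36(y² + 22y) = 3992.
Complete the square in x and y: 13(x - 8)² -36(y + 11)² = 3992 + 832 - 4356 = 468
Divide by 468: (x - 8)²/36 - (y + 11)²/13 = 1
Hyperbola, center (8, -11), transverse axis horizontal; a² = 36, b² = 13.
a = 6. Vertices at (h ± a, k).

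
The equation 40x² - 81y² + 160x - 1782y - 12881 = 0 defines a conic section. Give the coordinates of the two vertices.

Rearranging, 40(x² + 4x) -81(y² + 22y) = 12881.
Completing the square gives 40(x + 2)² -81(y + 11)² = 12881 + 160 - 9801 = 3240.
Divide through by 3240 to get (x + 2)²/81 - (y + 11)²/40 = 1.
Hyperbola, center (-2, -11), transverse axis horizontal; a² = 81, b² = 40.
a = 9. Vertices at (h ± a, k).

(-11, -11) and (7, -11)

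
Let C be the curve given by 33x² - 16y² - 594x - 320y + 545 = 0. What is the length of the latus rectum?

33/2

33(x² - 18x) -16(y² + 20y) = -545
Complete the square in x and y: 33(x - 9)² -16(y + 10)² = -545 + 2673 - 1600 = 528
Divide through by 528 to get (x - 9)²/16 - (y + 10)²/33 = 1.
Hyperbola, center (9, -10), transverse axis horizontal; a² = 16, b² = 33.
Latus rectum length = 2b²/a = 2·33/4 = 33/2.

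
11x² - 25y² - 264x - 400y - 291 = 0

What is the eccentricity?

Group the x- and y-terms: 11(x² - 24x) -25(y² + 16y) = 291
Completing the square gives 11(x - 12)² -25(y + 8)² = 291 + 1584 - 1600 = 275.
Divide by 275: (x - 12)²/25 - (y + 8)²/11 = 1
Hyperbola, center (12, -8), transverse axis horizontal; a² = 25, b² = 11.
c² = a² + b² = 36, so c = 6.
e = c/a = 6/5.

e = 6/5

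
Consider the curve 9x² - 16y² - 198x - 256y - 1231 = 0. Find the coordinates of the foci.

Rearranging, 9(x² - 22x) -16(y² + 16y) = 1231.
9(x - 11)² -16(y + 8)² = 1231 + 1089 - 1024 = 1296
Dividing both sides by 1296: (x - 11)²/144 - (y + 8)²/81 = 1
Hyperbola, center (11, -8), transverse axis horizontal; a² = 144, b² = 81.
c² = a² + b² = 144 + 81 = 225, so c = 15.
Foci lie on the horizontal axis through the center: (h ± c, k).

(-4, -8) and (26, -8)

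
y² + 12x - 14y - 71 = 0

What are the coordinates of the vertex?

Only y is squared. Complete the square in y: (y - 7)² = -12(x - 10).
Vertex (10, 7); 4p = -12 so p = -3. Opens left.

(10, 7)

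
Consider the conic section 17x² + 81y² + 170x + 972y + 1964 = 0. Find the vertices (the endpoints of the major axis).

(-14, -6) and (4, -6)

Rearranging, 17(x² + 10x) + 81(y² + 12y) = -1964.
Complete the square: 17(x + 5)² + 81(y + 6)² = -1964 + 425 + 2916 = 1377
Divide through by 1377 to get (x + 5)²/81 + (y + 6)²/17 = 1.
Ellipse, center (-5, -6), major axis horizontal; a² = 81, b² = 17.
a = 9. Vertices at (h ± a, k).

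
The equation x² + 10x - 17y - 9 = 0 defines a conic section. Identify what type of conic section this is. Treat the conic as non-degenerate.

No xy term. Coefficients of x² and y² are A = 1, C = 0.
Exactly one squared variable ⇒ parabola.

parabola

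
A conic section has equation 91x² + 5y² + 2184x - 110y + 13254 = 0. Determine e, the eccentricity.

e = √7826/91

Rearranging, 91(x² + 24x) + 5(y² - 22y) = -13254.
91(x + 12)² + 5(y - 11)² = -13254 + 13104 + 605 = 455
Dividing both sides by 455: (x + 12)²/5 + (y - 11)²/91 = 1
Ellipse, center (-12, 11), major axis vertical; a² = 91, b² = 5.
c² = a² - b² = 86, so c = √86.
e = c/a = √86/√91 = √7826/91.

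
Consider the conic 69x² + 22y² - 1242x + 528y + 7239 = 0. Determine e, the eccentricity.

69(x² - 18x) + 22(y² + 24y) = -7239
Completing the square gives 69(x - 9)² + 22(y + 12)² = -7239 + 5589 + 3168 = 1518.
Dividing both sides by 1518: (x - 9)²/22 + (y + 12)²/69 = 1
Ellipse, center (9, -12), major axis vertical; a² = 69, b² = 22.
c² = a² - b² = 47, so c = √47.
e = c/a = √47/√69 = √3243/69.

e = √3243/69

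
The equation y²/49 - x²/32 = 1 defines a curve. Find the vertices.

(0, -7) and (0, 7)

Center (0, 0). The positive term is the y-term, so the transverse axis is vertical; a² = 49, b² = 32.
a = 7. Vertices at (h, k ± a).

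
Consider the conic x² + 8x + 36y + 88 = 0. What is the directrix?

y = 7

Only x is squared. Complete the square in x: (x + 4)² = -36(y + 2).
Vertex (-4, -2); 4p = -36 so p = -9. Opens down.
Directrix is the horizontal line y = k − p = -2 − (-9) = 7.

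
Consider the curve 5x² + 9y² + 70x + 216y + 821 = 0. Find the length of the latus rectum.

Group: 5(x² + 14x) + 9(y² + 24y) = -821
Complete the square in x and y: 5(x + 7)² + 9(y + 12)² = -821 + 245 + 1296 = 720
Divide by 720: (x + 7)²/144 + (y + 12)²/80 = 1
Ellipse, center (-7, -12), major axis horizontal; a² = 144, b² = 80.
Latus rectum length = 2b²/a = 2·80/12 = 40/3.

40/3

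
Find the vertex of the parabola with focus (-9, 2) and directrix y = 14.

The vertex is the midpoint between the focus and the directrix along the axis of symmetry.
Axis is vertical (directrix is horizontal). Vertex y-coordinate = (2 + 14)/2 = 8; x-coordinate = -9.

(-9, 8)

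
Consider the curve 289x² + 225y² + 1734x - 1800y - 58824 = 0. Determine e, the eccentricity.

e = 8/17

Collect terms: 289(x² + 6x) + 225(y² - 8y) = 58824
289(x + 3)² + 225(y - 4)² = 58824 + 2601 + 3600 = 65025
Dividing both sides by 65025: (x + 3)²/225 + (y - 4)²/289 = 1
Ellipse, center (-3, 4), major axis vertical; a² = 289, b² = 225.
c² = a² - b² = 64, so c = 8.
e = c/a = 8/17.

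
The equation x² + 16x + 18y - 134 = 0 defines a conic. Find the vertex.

Only x is squared. Complete the square in x: (x + 8)² = -18(y - 11).
Vertex (-8, 11); 4p = -18 so p = -9/2. Opens down.

(-8, 11)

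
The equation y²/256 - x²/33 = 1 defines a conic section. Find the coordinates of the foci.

(0, -17) and (0, 17)

Center (0, 0). The positive term is the y-term, so the transverse axis is vertical; a² = 256, b² = 33.
c² = a² + b² = 256 + 33 = 289, so c = 17.
Foci lie on the vertical axis through the center: (h, k ± c).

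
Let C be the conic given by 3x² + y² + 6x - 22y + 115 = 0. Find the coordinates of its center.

(-1, 11)

Group: 3(x² + 2x) + (y² - 22y) = -115
Complete the square: 3(x + 1)² + (y - 11)² = -115 + 3 + 121 = 9
Divide by 9: (x + 1)²/3 + (y - 11)²/9 = 1
Ellipse with center (-1, 11).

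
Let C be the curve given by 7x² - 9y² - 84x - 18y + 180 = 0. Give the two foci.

7(x² - 12x) -9(y² + 2y) = -180
Completing the square gives 7(x - 6)² -9(y + 1)² = -180 + 252 - 9 = 63.
Divide by 63: (x - 6)²/9 - (y + 1)²/7 = 1
Hyperbola, center (6, -1), transverse axis horizontal; a² = 9, b² = 7.
c² = a² + b² = 9 + 7 = 16, so c = 4.
Foci lie on the horizontal axis through the center: (h ± c, k).

(2, -1) and (10, -1)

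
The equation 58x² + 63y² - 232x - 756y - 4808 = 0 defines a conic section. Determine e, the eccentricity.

Rearranging, 58(x² - 4x) + 63(y² - 12y) = 4808.
Completing the square gives 58(x - 2)² + 63(y - 6)² = 4808 + 232 + 2268 = 7308.
Divide through by 7308 to get (x - 2)²/126 + (y - 6)²/116 = 1.
Ellipse, center (2, 6), major axis horizontal; a² = 126, b² = 116.
c² = a² - b² = 10, so c = √10.
e = c/a = √10/3√14 = √35/21.

e = √35/21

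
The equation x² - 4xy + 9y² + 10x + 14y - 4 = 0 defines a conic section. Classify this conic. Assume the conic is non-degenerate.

A = 1, B = -4, C = 9.
Discriminant B² − 4AC = (-4)² − 4·1·9 = -20.
B² − 4AC < 0 ⇒ ellipse.

ellipse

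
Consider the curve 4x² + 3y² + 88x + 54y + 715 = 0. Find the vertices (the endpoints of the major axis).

Collect terms: 4(x² + 22x) + 3(y² + 18y) = -715
Complete the square: 4(x + 11)² + 3(y + 9)² = -715 + 484 + 243 = 12
Divide through by 12 to get (x + 11)²/3 + (y + 9)²/4 = 1.
Ellipse, center (-11, -9), major axis vertical; a² = 4, b² = 3.
a = 2. Vertices at (h, k ± a).

(-11, -11) and (-11, -7)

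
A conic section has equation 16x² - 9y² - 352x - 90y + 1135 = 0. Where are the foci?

Rearranging, 16(x² - 22x) -9(y² + 10y) = -1135.
Completing the square gives 16(x - 11)² -9(y + 5)² = -1135 + 1936 - 225 = 576.
Dividing both sides by 576: (x - 11)²/36 - (y + 5)²/64 = 1
Hyperbola, center (11, -5), transverse axis horizontal; a² = 36, b² = 64.
c² = a² + b² = 36 + 64 = 100, so c = 10.
Foci lie on the horizontal axis through the center: (h ± c, k).

(1, -5) and (21, -5)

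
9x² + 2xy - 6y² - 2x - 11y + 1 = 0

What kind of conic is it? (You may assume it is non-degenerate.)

hyperbola

A = 9, B = 2, C = -6.
Discriminant B² − 4AC = 2² − 4·9·(-6) = 220.
B² − 4AC > 0 ⇒ hyperbola.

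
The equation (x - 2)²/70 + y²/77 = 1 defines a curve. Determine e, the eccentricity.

Center (2, 0). The larger denominator 77 sits under the y-term, so the major axis is vertical; a² = 77, b² = 70.
c² = a² - b² = 7, so c = √7.
e = c/a = √7/√77 = √11/11.

e = √11/11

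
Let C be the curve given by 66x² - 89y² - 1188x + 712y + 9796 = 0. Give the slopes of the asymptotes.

√5874/89 and -√5874/89

Rearranging, 66(x² - 18x) -89(y² - 8y) = -9796.
Complete the square in x and y: 66(x - 9)² -89(y - 4)² = -9796 + 5346 - 1424 = -5874
Divide through by -5874 to get (y - 4)²/66 - (x - 9)²/89 = 1.
Hyperbola, center (9, 4), transverse axis vertical; a² = 66, b² = 89.
For a vertical hyperbola the asymptotes have slope ±a/b.
Here that is ±√66/√89 = ±√5874/89.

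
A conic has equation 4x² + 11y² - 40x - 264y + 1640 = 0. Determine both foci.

Rearranging, 4(x² - 10x) + 11(y² - 24y) = -1640.
4(x - 5)² + 11(y - 12)² = -1640 + 100 + 1584 = 44
Divide by 44: (x - 5)²/11 + (y - 12)²/4 = 1
Ellipse, center (5, 12), major axis horizontal; a² = 11, b² = 4.
c² = a² - b² = 11 - 4 = 7, so c = √7.
Foci lie on the horizontal axis through the center: (h ± c, k).

(5 - √7, 12) and (5 + √7, 12)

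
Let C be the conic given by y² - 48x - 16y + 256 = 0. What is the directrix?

x = -8

Only y is squared. Complete the square in y: (y - 8)² = 48(x - 4).
Vertex (4, 8); 4p = 48 so p = 12. Opens right.
Directrix is the vertical line x = h − p = 4 − (12) = -8.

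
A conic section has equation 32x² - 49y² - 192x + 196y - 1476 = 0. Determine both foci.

(-6, 2) and (12, 2)

Group the x- and y-terms: 32(x² - 6x) -49(y² - 4y) = 1476
Complete the square in x and y: 32(x - 3)² -49(y - 2)² = 1476 + 288 - 196 = 1568
Dividing both sides by 1568: (x - 3)²/49 - (y - 2)²/32 = 1
Hyperbola, center (3, 2), transverse axis horizontal; a² = 49, b² = 32.
c² = a² + b² = 49 + 32 = 81, so c = 9.
Foci lie on the horizontal axis through the center: (h ± c, k).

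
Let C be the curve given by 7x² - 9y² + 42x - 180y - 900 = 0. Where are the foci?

(-7, -10) and (1, -10)

Rearranging, 7(x² + 6x) -9(y² + 20y) = 900.
7(x + 3)² -9(y + 10)² = 900 + 63 - 900 = 63
Divide by 63: (x + 3)²/9 - (y + 10)²/7 = 1
Hyperbola, center (-3, -10), transverse axis horizontal; a² = 9, b² = 7.
c² = a² + b² = 9 + 7 = 16, so c = 4.
Foci lie on the horizontal axis through the center: (h ± c, k).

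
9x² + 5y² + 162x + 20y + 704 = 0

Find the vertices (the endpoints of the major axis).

(-9, -5) and (-9, 1)

Group: 9(x² + 18x) + 5(y² + 4y) = -704
Complete the square in x and y: 9(x + 9)² + 5(y + 2)² = -704 + 729 + 20 = 45
Divide by 45: (x + 9)²/5 + (y + 2)²/9 = 1
Ellipse, center (-9, -2), major axis vertical; a² = 9, b² = 5.
a = 3. Vertices at (h, k ± a).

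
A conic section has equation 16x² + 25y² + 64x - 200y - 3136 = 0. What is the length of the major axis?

Collect terms: 16(x² + 4x) + 25(y² - 8y) = 3136
16(x + 2)² + 25(y - 4)² = 3136 + 64 + 400 = 3600
Dividing both sides by 3600: (x + 2)²/225 + (y - 4)²/144 = 1
Ellipse, center (-2, 4), major axis horizontal; a² = 225, b² = 144.
a² = 225 so a = 15; the major axis has length 2a = 30.

30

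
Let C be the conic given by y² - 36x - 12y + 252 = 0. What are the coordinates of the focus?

Only y is squared. Complete the square in y: (y - 6)² = 36(x - 6).
Vertex (6, 6); 4p = 36 so p = 9. Opens right.
Focus is p units from the vertex along the axis: (h + p, k).

(15, 6)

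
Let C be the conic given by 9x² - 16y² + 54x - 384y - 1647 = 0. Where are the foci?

(-3, -22) and (-3, -2)

Rearranging, 9(x² + 6x) -16(y² + 24y) = 1647.
9(x + 3)² -16(y + 12)² = 1647 + 81 - 2304 = -576
Divide by -576: (y + 12)²/36 - (x + 3)²/64 = 1
Hyperbola, center (-3, -12), transverse axis vertical; a² = 36, b² = 64.
c² = a² + b² = 36 + 64 = 100, so c = 10.
Foci lie on the vertical axis through the center: (h, k ± c).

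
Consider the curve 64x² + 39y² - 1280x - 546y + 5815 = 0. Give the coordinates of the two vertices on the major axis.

(10, -1) and (10, 15)

64(x² - 20x) + 39(y² - 14y) = -5815
Complete the square in x and y: 64(x - 10)² + 39(y - 7)² = -5815 + 6400 + 1911 = 2496
Divide by 2496: (x - 10)²/39 + (y - 7)²/64 = 1
Ellipse, center (10, 7), major axis vertical; a² = 64, b² = 39.
a = 8. Vertices at (h, k ± a).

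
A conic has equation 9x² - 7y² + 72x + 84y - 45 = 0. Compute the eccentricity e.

9(x² + 8x) -7(y² - 12y) = 45
Complete the square: 9(x + 4)² -7(y - 6)² = 45 + 144 - 252 = -63
Divide by -63: (y - 6)²/9 - (x + 4)²/7 = 1
Hyperbola, center (-4, 6), transverse axis vertical; a² = 9, b² = 7.
c² = a² + b² = 16, so c = 4.
e = c/a = 4/3.

e = 4/3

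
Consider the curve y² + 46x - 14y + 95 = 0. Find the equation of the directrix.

Only y is squared. Complete the square in y: (y - 7)² = -46(x + 1).
Vertex (-1, 7); 4p = -46 so p = -23/2. Opens left.
Directrix is the vertical line x = h − p = -1 − (-23/2) = 21/2.

x = 21/2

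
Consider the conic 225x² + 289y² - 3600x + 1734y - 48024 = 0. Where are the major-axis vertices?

Collect terms: 225(x² - 16x) + 289(y² + 6y) = 48024
225(x - 8)² + 289(y + 3)² = 48024 + 14400 + 2601 = 65025
Divide by 65025: (x - 8)²/289 + (y + 3)²/225 = 1
Ellipse, center (8, -3), major axis horizontal; a² = 289, b² = 225.
a = 17. Vertices at (h ± a, k).

(-9, -3) and (25, -3)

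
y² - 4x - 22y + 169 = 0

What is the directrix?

Only y is squared. Complete the square in y: (y - 11)² = 4(x - 12).
Vertex (12, 11); 4p = 4 so p = 1. Opens right.
Directrix is the vertical line x = h − p = 12 − (1) = 11.

x = 11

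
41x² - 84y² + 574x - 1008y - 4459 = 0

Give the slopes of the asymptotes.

√861/42 and -√861/42

41(x² + 14x) -84(y² + 12y) = 4459
Complete the square: 41(x + 7)² -84(y + 6)² = 4459 + 2009 - 3024 = 3444
Divide through by 3444 to get (x + 7)²/84 - (y + 6)²/41 = 1.
Hyperbola, center (-7, -6), transverse axis horizontal; a² = 84, b² = 41.
For a horizontal hyperbola the asymptotes have slope ±b/a.
Here that is ±√41/2√21 = ±√861/42.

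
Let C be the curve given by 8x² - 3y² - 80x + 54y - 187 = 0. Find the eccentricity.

Rearranging, 8(x² - 10x) -3(y² - 18y) = 187.
Complete the square: 8(x - 5)² -3(y - 9)² = 187 + 200 - 243 = 144
Divide by 144: (x - 5)²/18 - (y - 9)²/48 = 1
Hyperbola, center (5, 9), transverse axis horizontal; a² = 18, b² = 48.
c² = a² + b² = 66, so c = √66.
e = c/a = √66/3√2 = √33/3.

e = √33/3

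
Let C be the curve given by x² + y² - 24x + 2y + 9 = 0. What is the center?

Rearranging, (x² - 24x) + (y² + 2y) = -9.
Completing the square gives (x - 12)² + (y + 1)² = -9 + 144 + 1 = 136.
So (x - 12)² + (y + 1)² = 136.
Circle centered at (12, -1) with r² = 136.

(12, -1)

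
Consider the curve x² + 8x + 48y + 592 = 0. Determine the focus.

(-4, -24)

Only x is squared. Complete the square in x: (x + 4)² = -48(y + 12).
Vertex (-4, -12); 4p = -48 so p = -12. Opens down.
Focus is p units from the vertex along the axis: (h, k + p).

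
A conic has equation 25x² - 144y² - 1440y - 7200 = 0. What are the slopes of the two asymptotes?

5/12 and -5/12

25x² -144(y² + 10y) = 7200
Complete the square in x and y: 25x² -144(y + 5)² = 7200 + 0 - 3600 = 3600
Divide by 3600: x²/144 - (y + 5)²/25 = 1
Hyperbola, center (0, -5), transverse axis horizontal; a² = 144, b² = 25.
For a horizontal hyperbola the asymptotes have slope ±b/a.
Here that is ±5/12.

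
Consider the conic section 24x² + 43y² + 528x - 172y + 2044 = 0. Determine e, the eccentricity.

Group: 24(x² + 22x) + 43(y² - 4y) = -2044
Complete the square: 24(x + 11)² + 43(y - 2)² = -2044 + 2904 + 172 = 1032
Divide by 1032: (x + 11)²/43 + (y - 2)²/24 = 1
Ellipse, center (-11, 2), major axis horizontal; a² = 43, b² = 24.
c² = a² - b² = 19, so c = √19.
e = c/a = √19/√43 = √817/43.

e = √817/43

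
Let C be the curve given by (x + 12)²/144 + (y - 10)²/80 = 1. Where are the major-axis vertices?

Center (-12, 10). The larger denominator 144 sits under the x-term, so the major axis is horizontal; a² = 144, b² = 80.
a = 12. Vertices at (h ± a, k).

(-24, 10) and (0, 10)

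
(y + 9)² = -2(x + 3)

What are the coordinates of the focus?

(-7/2, -9)

Vertex (-3, -9); 4p = -2 so p = -1/2. Opens left.
Focus is p units from the vertex along the axis: (h + p, k).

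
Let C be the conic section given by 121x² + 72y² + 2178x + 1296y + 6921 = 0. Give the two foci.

(-9, -16) and (-9, -2)

Collect terms: 121(x² + 18x) + 72(y² + 18y) = -6921
Completing the square gives 121(x + 9)² + 72(y + 9)² = -6921 + 9801 + 5832 = 8712.
Divide by 8712: (x + 9)²/72 + (y + 9)²/121 = 1
Ellipse, center (-9, -9), major axis vertical; a² = 121, b² = 72.
c² = a² - b² = 121 - 72 = 49, so c = 7.
Foci lie on the vertical axis through the center: (h, k ± c).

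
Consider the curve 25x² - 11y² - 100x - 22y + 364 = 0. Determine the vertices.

(2, -6) and (2, 4)

Rearranging, 25(x² - 4x) -11(y² + 2y) = -364.
Complete the square in x and y: 25(x - 2)² -11(y + 1)² = -364 + 100 - 11 = -275
Divide by -275: (y + 1)²/25 - (x - 2)²/11 = 1
Hyperbola, center (2, -1), transverse axis vertical; a² = 25, b² = 11.
a = 5. Vertices at (h, k ± a).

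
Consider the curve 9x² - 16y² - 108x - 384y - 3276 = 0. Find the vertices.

(-6, -12) and (18, -12)

Collect terms: 9(x² - 12x) -16(y² + 24y) = 3276
Completing the square gives 9(x - 6)² -16(y + 12)² = 3276 + 324 - 2304 = 1296.
Divide through by 1296 to get (x - 6)²/144 - (y + 12)²/81 = 1.
Hyperbola, center (6, -12), transverse axis horizontal; a² = 144, b² = 81.
a = 12. Vertices at (h ± a, k).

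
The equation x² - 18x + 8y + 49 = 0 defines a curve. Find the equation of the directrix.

Only x is squared. Complete the square in x: (x - 9)² = -8(y - 4).
Vertex (9, 4); 4p = -8 so p = -2. Opens down.
Directrix is the horizontal line y = k − p = 4 − (-2) = 6.

y = 6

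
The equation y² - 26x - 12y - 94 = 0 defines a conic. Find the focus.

Only y is squared. Complete the square in y: (y - 6)² = 26(x + 5).
Vertex (-5, 6); 4p = 26 so p = 13/2. Opens right.
Focus is p units from the vertex along the axis: (h + p, k).

(3/2, 6)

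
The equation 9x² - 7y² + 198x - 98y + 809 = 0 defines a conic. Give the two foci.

(-11, -11) and (-11, -3)

Group the x- and y-terms: 9(x² + 22x) -7(y² + 14y) = -809
9(x + 11)² -7(y + 7)² = -809 + 1089 - 343 = -63
Dividing both sides by -63: (y + 7)²/9 - (x + 11)²/7 = 1
Hyperbola, center (-11, -7), transverse axis vertical; a² = 9, b² = 7.
c² = a² + b² = 9 + 7 = 16, so c = 4.
Foci lie on the vertical axis through the center: (h, k ± c).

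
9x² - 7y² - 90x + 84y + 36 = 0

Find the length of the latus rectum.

14/3

Collect terms: 9(x² - 10x) -7(y² - 12y) = -36
9(x - 5)² -7(y - 6)² = -36 + 225 - 252 = -63
Dividing both sides by -63: (y - 6)²/9 - (x - 5)²/7 = 1
Hyperbola, center (5, 6), transverse axis vertical; a² = 9, b² = 7.
Latus rectum length = 2b²/a = 2·7/3 = 14/3.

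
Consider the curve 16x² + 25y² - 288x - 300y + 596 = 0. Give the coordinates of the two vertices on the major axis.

Group: 16(x² - 18x) + 25(y² - 12y) = -596
Completing the square gives 16(x - 9)² + 25(y - 6)² = -596 + 1296 + 900 = 1600.
Divide through by 1600 to get (x - 9)²/100 + (y - 6)²/64 = 1.
Ellipse, center (9, 6), major axis horizontal; a² = 100, b² = 64.
a = 10. Vertices at (h ± a, k).

(-1, 6) and (19, 6)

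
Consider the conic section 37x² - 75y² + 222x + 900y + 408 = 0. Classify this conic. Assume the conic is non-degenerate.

No xy term. Coefficients of x² and y² are A = 37, C = -75.
A and C have opposite signs ⇒ hyperbola.

hyperbola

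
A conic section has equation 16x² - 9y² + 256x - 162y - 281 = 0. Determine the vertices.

(-14, -9) and (-2, -9)

Group: 16(x² + 16x) -9(y² + 18y) = 281
Complete the square: 16(x + 8)² -9(y + 9)² = 281 + 1024 - 729 = 576
Divide through by 576 to get (x + 8)²/36 - (y + 9)²/64 = 1.
Hyperbola, center (-8, -9), transverse axis horizontal; a² = 36, b² = 64.
a = 6. Vertices at (h ± a, k).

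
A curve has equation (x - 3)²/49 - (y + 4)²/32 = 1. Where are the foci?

Center (3, -4). The positive term is the x-term, so the transverse axis is horizontal; a² = 49, b² = 32.
c² = a² + b² = 49 + 32 = 81, so c = 9.
Foci lie on the horizontal axis through the center: (h ± c, k).

(-6, -4) and (12, -4)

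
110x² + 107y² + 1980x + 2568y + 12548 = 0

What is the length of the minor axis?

110(x² + 18x) + 107(y² + 24y) = -12548
Complete the square: 110(x + 9)² + 107(y + 12)² = -12548 + 8910 + 15408 = 11770
Divide by 11770: (x + 9)²/107 + (y + 12)²/110 = 1
Ellipse, center (-9, -12), major axis vertical; a² = 110, b² = 107.
b² = 107 so b = √107; the minor axis has length 2b = 2√107.

2√107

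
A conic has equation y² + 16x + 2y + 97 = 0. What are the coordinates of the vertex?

Only y is squared. Complete the square in y: (y + 1)² = -16(x + 6).
Vertex (-6, -1); 4p = -16 so p = -4. Opens left.

(-6, -1)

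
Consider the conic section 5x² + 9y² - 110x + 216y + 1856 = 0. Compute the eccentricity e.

Group: 5(x² - 22x) + 9(y² + 24y) = -1856
Completing the square gives 5(x - 11)² + 9(y + 12)² = -1856 + 605 + 1296 = 45.
Dividing both sides by 45: (x - 11)²/9 + (y + 12)²/5 = 1
Ellipse, center (11, -12), major axis horizontal; a² = 9, b² = 5.
c² = a² - b² = 4, so c = 2.
e = c/a = 2/3.

e = 2/3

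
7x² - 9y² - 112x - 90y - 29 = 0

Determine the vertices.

(2, -5) and (14, -5)

7(x² - 16x) -9(y² + 10y) = 29
Complete the square in x and y: 7(x - 8)² -9(y + 5)² = 29 + 448 - 225 = 252
Dividing both sides by 252: (x - 8)²/36 - (y + 5)²/28 = 1
Hyperbola, center (8, -5), transverse axis horizontal; a² = 36, b² = 28.
a = 6. Vertices at (h ± a, k).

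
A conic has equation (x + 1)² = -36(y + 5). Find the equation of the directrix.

y = 4

Vertex (-1, -5); 4p = -36 so p = -9. Opens down.
Directrix is the horizontal line y = k − p = -5 − (-9) = 4.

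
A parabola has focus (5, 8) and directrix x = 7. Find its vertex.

The vertex is the midpoint between the focus and the directrix along the axis of symmetry.
Axis is horizontal (directrix is vertical). Vertex x-coordinate = (5 + 7)/2 = 6; y-coordinate = 8.

(6, 8)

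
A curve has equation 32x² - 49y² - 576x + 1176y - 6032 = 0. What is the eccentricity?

e = 9/7

Rearranging, 32(x² - 18x) -49(y² - 24y) = 6032.
32(x - 9)² -49(y - 12)² = 6032 + 2592 - 7056 = 1568
Divide through by 1568 to get (x - 9)²/49 - (y - 12)²/32 = 1.
Hyperbola, center (9, 12), transverse axis horizontal; a² = 49, b² = 32.
c² = a² + b² = 81, so c = 9.
e = c/a = 9/7.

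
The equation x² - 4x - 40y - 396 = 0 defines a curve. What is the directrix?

Only x is squared. Complete the square in x: (x - 2)² = 40(y + 10).
Vertex (2, -10); 4p = 40 so p = 10. Opens up.
Directrix is the horizontal line y = k − p = -10 − (10) = -20.

y = -20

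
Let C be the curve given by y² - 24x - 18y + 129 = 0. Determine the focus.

(8, 9)

Only y is squared. Complete the square in y: (y - 9)² = 24(x - 2).
Vertex (2, 9); 4p = 24 so p = 6. Opens right.
Focus is p units from the vertex along the axis: (h + p, k).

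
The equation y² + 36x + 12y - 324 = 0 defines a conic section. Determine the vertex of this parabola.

(10, -6)

Only y is squared. Complete the square in y: (y + 6)² = -36(x - 10).
Vertex (10, -6); 4p = -36 so p = -9. Opens left.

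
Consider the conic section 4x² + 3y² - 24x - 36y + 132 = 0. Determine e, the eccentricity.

Group the x- and y-terms: 4(x² - 6x) + 3(y² - 12y) = -132
Completing the square gives 4(x - 3)² + 3(y - 6)² = -132 + 36 + 108 = 12.
Divide by 12: (x - 3)²/3 + (y - 6)²/4 = 1
Ellipse, center (3, 6), major axis vertical; a² = 4, b² = 3.
c² = a² - b² = 1, so c = 1.
e = c/a = 1/2.

e = 1/2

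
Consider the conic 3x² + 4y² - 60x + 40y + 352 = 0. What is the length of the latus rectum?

6

Collect terms: 3(x² - 20x) + 4(y² + 10y) = -352
3(x - 10)² + 4(y + 5)² = -352 + 300 + 100 = 48
Dividing both sides by 48: (x - 10)²/16 + (y + 5)²/12 = 1
Ellipse, center (10, -5), major axis horizontal; a² = 16, b² = 12.
Latus rectum length = 2b²/a = 2·12/4 = 6.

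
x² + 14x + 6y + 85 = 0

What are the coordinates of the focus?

Only x is squared. Complete the square in x: (x + 7)² = -6(y + 6).
Vertex (-7, -6); 4p = -6 so p = -3/2. Opens down.
Focus is p units from the vertex along the axis: (h, k + p).

(-7, -15/2)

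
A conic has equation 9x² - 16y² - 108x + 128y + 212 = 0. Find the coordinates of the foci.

(6, -1) and (6, 9)

Rearranging, 9(x² - 12x) -16(y² - 8y) = -212.
Complete the square in x and y: 9(x - 6)² -16(y - 4)² = -212 + 324 - 256 = -144
Dividing both sides by -144: (y - 4)²/9 - (x - 6)²/16 = 1
Hyperbola, center (6, 4), transverse axis vertical; a² = 9, b² = 16.
c² = a² + b² = 9 + 16 = 25, so c = 5.
Foci lie on the vertical axis through the center: (h, k ± c).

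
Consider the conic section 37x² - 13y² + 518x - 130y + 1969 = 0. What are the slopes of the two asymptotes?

√481/13 and -√481/13

37(x² + 14x) -13(y² + 10y) = -1969
37(x + 7)² -13(y + 5)² = -1969 + 1813 - 325 = -481
Dividing both sides by -481: (y + 5)²/37 - (x + 7)²/13 = 1
Hyperbola, center (-7, -5), transverse axis vertical; a² = 37, b² = 13.
For a vertical hyperbola the asymptotes have slope ±a/b.
Here that is ±√37/√13 = ±√481/13.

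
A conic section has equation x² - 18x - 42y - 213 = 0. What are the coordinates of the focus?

(9, 7/2)

Only x is squared. Complete the square in x: (x - 9)² = 42(y + 7).
Vertex (9, -7); 4p = 42 so p = 21/2. Opens up.
Focus is p units from the vertex along the axis: (h, k + p).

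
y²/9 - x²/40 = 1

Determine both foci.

Center (0, 0). The positive term is the y-term, so the transverse axis is vertical; a² = 9, b² = 40.
c² = a² + b² = 9 + 40 = 49, so c = 7.
Foci lie on the vertical axis through the center: (h, k ± c).

(0, -7) and (0, 7)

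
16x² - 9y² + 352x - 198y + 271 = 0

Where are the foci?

(-21, -11) and (-1, -11)

Rearranging, 16(x² + 22x) -9(y² + 22y) = -271.
Completing the square gives 16(x + 11)² -9(y + 11)² = -271 + 1936 - 1089 = 576.
Dividing both sides by 576: (x + 11)²/36 - (y + 11)²/64 = 1
Hyperbola, center (-11, -11), transverse axis horizontal; a² = 36, b² = 64.
c² = a² + b² = 36 + 64 = 100, so c = 10.
Foci lie on the horizontal axis through the center: (h ± c, k).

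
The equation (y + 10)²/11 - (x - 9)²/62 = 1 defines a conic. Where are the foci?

Center (9, -10). The positive term is the y-term, so the transverse axis is vertical; a² = 11, b² = 62.
c² = a² + b² = 11 + 62 = 73, so c = √73.
Foci lie on the vertical axis through the center: (h, k ± c).

(9, -10 - √73) and (9, -10 + √73)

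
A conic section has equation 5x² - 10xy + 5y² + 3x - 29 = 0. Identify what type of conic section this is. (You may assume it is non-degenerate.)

A = 5, B = -10, C = 5.
Discriminant B² − 4AC = (-10)² − 4·5·5 = 0.
B² − 4AC = 0 ⇒ parabola.

parabola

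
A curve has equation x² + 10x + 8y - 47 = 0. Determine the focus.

(-5, 7)

Only x is squared. Complete the square in x: (x + 5)² = -8(y - 9).
Vertex (-5, 9); 4p = -8 so p = -2. Opens down.
Focus is p units from the vertex along the axis: (h, k + p).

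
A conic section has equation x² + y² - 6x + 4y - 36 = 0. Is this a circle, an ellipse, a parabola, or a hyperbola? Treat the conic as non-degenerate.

circle

No xy term. Coefficients of x² and y² are A = 1, C = 1.
A = C (same sign) ⇒ circle.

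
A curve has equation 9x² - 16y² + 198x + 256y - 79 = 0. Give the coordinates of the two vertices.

Rearranging, 9(x² + 22x) -16(y² - 16y) = 79.
Complete the square: 9(x + 11)² -16(y - 8)² = 79 + 1089 - 1024 = 144
Dividing both sides by 144: (x + 11)²/16 - (y - 8)²/9 = 1
Hyperbola, center (-11, 8), transverse axis horizontal; a² = 16, b² = 9.
a = 4. Vertices at (h ± a, k).

(-15, 8) and (-7, 8)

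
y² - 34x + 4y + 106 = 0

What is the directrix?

x = -11/2

Only y is squared. Complete the square in y: (y + 2)² = 34(x - 3).
Vertex (3, -2); 4p = 34 so p = 17/2. Opens right.
Directrix is the vertical line x = h − p = 3 − (17/2) = -11/2.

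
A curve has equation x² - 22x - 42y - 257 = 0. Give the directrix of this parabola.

Only x is squared. Complete the square in x: (x - 11)² = 42(y + 9).
Vertex (11, -9); 4p = 42 so p = 21/2. Opens up.
Directrix is the horizontal line y = k − p = -9 − (21/2) = -39/2.

y = -39/2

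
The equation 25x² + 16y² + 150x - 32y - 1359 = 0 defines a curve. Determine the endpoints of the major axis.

(-3, -9) and (-3, 11)

Group the x- and y-terms: 25(x² + 6x) + 16(y² - 2y) = 1359
Completing the square gives 25(x + 3)² + 16(y - 1)² = 1359 + 225 + 16 = 1600.
Divide through by 1600 to get (x + 3)²/64 + (y - 1)²/100 = 1.
Ellipse, center (-3, 1), major axis vertical; a² = 100, b² = 64.
a = 10. Vertices at (h, k ± a).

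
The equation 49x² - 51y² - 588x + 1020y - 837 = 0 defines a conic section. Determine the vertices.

49(x² - 12x) -51(y² - 20y) = 837
49(x - 6)² -51(y - 10)² = 837 + 1764 - 5100 = -2499
Dividing both sides by -2499: (y - 10)²/49 - (x - 6)²/51 = 1
Hyperbola, center (6, 10), transverse axis vertical; a² = 49, b² = 51.
a = 7. Vertices at (h, k ± a).

(6, 3) and (6, 17)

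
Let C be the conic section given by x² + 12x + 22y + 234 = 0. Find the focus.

(-6, -29/2)

Only x is squared. Complete the square in x: (x + 6)² = -22(y + 9).
Vertex (-6, -9); 4p = -22 so p = -11/2. Opens down.
Focus is p units from the vertex along the axis: (h, k + p).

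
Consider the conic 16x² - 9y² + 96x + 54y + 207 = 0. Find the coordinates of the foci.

(-3, -2) and (-3, 8)

Group the x- and y-terms: 16(x² + 6x) -9(y² - 6y) = -207
16(x + 3)² -9(y - 3)² = -207 + 144 - 81 = -144
Divide by -144: (y - 3)²/16 - (x + 3)²/9 = 1
Hyperbola, center (-3, 3), transverse axis vertical; a² = 16, b² = 9.
c² = a² + b² = 16 + 9 = 25, so c = 5.
Foci lie on the vertical axis through the center: (h, k ± c).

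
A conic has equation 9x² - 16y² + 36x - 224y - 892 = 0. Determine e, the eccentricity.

e = 5/4

Group the x- and y-terms: 9(x² + 4x) -16(y² + 14y) = 892
Completing the square gives 9(x + 2)² -16(y + 7)² = 892 + 36 - 784 = 144.
Divide through by 144 to get (x + 2)²/16 - (y + 7)²/9 = 1.
Hyperbola, center (-2, -7), transverse axis horizontal; a² = 16, b² = 9.
c² = a² + b² = 25, so c = 5.
e = c/a = 5/4.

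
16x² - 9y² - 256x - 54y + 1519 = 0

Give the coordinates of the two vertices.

(8, -11) and (8, 5)

Rearranging, 16(x² - 16x) -9(y² + 6y) = -1519.
Complete the square in x and y: 16(x - 8)² -9(y + 3)² = -1519 + 1024 - 81 = -576
Divide through by -576 to get (y + 3)²/64 - (x - 8)²/36 = 1.
Hyperbola, center (8, -3), transverse axis vertical; a² = 64, b² = 36.
a = 8. Vertices at (h, k ± a).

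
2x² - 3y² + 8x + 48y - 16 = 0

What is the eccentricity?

2(x² + 4x) -3(y² - 16y) = 16
Complete the square in x and y: 2(x + 2)² -3(y - 8)² = 16 + 8 - 192 = -168
Dividing both sides by -168: (y - 8)²/56 - (x + 2)²/84 = 1
Hyperbola, center (-2, 8), transverse axis vertical; a² = 56, b² = 84.
c² = a² + b² = 140, so c = 2√35.
e = c/a = 2√35/2√14 = √10/2.

e = √10/2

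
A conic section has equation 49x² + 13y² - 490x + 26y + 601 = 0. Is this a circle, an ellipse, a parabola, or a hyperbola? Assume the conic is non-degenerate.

No xy term. Coefficients of x² and y² are A = 49, C = 13.
A and C have the same sign but A ≠ C ⇒ ellipse.

ellipse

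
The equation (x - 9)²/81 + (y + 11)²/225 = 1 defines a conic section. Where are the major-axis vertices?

Center (9, -11). The larger denominator 225 sits under the y-term, so the major axis is vertical; a² = 225, b² = 81.
a = 15. Vertices at (h, k ± a).

(9, -26) and (9, 4)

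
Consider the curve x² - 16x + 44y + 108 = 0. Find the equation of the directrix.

Only x is squared. Complete the square in x: (x - 8)² = -44(y + 1).
Vertex (8, -1); 4p = -44 so p = -11. Opens down.
Directrix is the horizontal line y = k − p = -1 − (-11) = 10.

y = 10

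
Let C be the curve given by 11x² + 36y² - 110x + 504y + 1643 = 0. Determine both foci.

Rearranging, 11(x² - 10x) + 36(y² + 14y) = -1643.
Complete the square: 11(x - 5)² + 36(y + 7)² = -1643 + 275 + 1764 = 396
Divide by 396: (x - 5)²/36 + (y + 7)²/11 = 1
Ellipse, center (5, -7), major axis horizontal; a² = 36, b² = 11.
c² = a² - b² = 36 - 11 = 25, so c = 5.
Foci lie on the horizontal axis through the center: (h ± c, k).

(0, -7) and (10, -7)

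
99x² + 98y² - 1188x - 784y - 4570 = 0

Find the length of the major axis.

6√11

Group the x- and y-terms: 99(x² - 12x) + 98(y² - 8y) = 4570
Completing the square gives 99(x - 6)² + 98(y - 4)² = 4570 + 3564 + 1568 = 9702.
Divide through by 9702 to get (x - 6)²/98 + (y - 4)²/99 = 1.
Ellipse, center (6, 4), major axis vertical; a² = 99, b² = 98.
a² = 99 so a = 3√11; the major axis has length 2a = 6√11.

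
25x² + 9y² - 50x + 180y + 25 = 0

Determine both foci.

Collect terms: 25(x² - 2x) + 9(y² + 20y) = -25
Completing the square gives 25(x - 1)² + 9(y + 10)² = -25 + 25 + 900 = 900.
Divide by 900: (x - 1)²/36 + (y + 10)²/100 = 1
Ellipse, center (1, -10), major axis vertical; a² = 100, b² = 36.
c² = a² - b² = 100 - 36 = 64, so c = 8.
Foci lie on the vertical axis through the center: (h, k ± c).

(1, -18) and (1, -2)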